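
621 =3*207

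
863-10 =853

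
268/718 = 134/359 = 0.37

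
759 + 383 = 1142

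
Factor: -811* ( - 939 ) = 3^1*313^1*811^1 = 761529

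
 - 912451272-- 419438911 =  - 493012361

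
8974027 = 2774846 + 6199181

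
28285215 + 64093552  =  92378767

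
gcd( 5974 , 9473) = 1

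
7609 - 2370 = 5239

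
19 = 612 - 593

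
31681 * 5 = 158405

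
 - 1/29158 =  - 1/29158=- 0.00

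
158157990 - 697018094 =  - 538860104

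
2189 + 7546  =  9735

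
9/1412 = 9/1412 = 0.01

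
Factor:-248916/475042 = -124458/237521 = -2^1*3^1*23^ (-2 )  *  449^(-1 )*20743^1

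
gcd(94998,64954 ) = 2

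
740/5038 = 370/2519  =  0.15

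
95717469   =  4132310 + 91585159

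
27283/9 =27283/9 = 3031.44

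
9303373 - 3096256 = 6207117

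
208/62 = 3 + 11/31 = 3.35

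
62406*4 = 249624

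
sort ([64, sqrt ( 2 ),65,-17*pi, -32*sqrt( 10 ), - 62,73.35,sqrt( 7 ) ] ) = [ - 32*sqrt( 10), - 62,-17*pi, sqrt (2 ),sqrt(7),64,65, 73.35]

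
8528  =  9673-1145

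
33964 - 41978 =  - 8014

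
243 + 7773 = 8016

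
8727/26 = 8727/26 = 335.65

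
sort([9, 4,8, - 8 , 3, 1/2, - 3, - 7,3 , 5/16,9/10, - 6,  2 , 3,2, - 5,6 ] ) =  [ - 8, - 7, - 6,-5, - 3,  5/16,  1/2,9/10,  2, 2, 3, 3, 3, 4, 6,8,9] 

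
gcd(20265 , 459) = 3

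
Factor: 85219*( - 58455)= - 4981476645 = - 3^3*5^1 * 31^1 *433^1 * 2749^1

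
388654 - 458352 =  - 69698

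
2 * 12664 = 25328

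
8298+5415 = 13713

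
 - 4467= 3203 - 7670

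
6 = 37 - 31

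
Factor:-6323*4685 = - 29623255 = -  5^1*937^1 * 6323^1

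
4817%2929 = 1888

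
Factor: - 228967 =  - 101^1*2267^1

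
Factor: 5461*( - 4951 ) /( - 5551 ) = 27037411/5551   =  7^( - 1)*13^(-1) * 43^1*61^(-1 ) * 127^1 * 4951^1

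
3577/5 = 715 + 2/5 = 715.40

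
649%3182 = 649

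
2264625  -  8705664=-6441039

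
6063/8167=6063/8167= 0.74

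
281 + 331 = 612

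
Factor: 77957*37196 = 2899688572 =2^2*11^1*17^1*19^1*373^1 * 547^1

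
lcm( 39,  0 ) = 0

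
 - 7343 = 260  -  7603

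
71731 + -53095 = 18636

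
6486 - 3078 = 3408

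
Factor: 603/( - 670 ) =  -9/10 = - 2^ ( - 1 )*3^2 * 5^ ( - 1)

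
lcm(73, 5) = 365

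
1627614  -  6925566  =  -5297952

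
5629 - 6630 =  - 1001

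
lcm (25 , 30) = 150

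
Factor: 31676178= 2^1*3^1* 29^1*182047^1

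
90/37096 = 45/18548 = 0.00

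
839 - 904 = -65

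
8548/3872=2 + 201/968 = 2.21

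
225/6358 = 225/6358 =0.04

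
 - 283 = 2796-3079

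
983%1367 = 983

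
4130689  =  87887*47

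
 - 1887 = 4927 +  - 6814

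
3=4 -1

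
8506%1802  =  1298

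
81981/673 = 81981/673  =  121.81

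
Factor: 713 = 23^1*31^1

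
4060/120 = 203/6 = 33.83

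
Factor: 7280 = 2^4  *  5^1 * 7^1*13^1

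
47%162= 47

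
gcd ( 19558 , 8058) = 2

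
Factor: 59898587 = 7^1*8556941^1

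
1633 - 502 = 1131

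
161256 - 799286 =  - 638030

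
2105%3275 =2105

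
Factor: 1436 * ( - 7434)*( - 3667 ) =2^3*3^2*7^1*19^1*59^1*193^1*359^1=39146046408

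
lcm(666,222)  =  666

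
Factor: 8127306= 2^1*3^2*11^1*41047^1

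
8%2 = 0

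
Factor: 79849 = 7^1*11^1*17^1 *61^1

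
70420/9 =70420/9 = 7824.44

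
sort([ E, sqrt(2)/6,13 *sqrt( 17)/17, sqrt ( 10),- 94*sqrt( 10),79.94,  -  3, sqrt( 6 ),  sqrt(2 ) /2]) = [ - 94 * sqrt(10), - 3 , sqrt( 2)/6,sqrt( 2) /2, sqrt(6 ),E, 13  *  sqrt(17 ) /17,sqrt(10 ) , 79.94 ]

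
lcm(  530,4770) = 4770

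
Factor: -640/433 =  - 2^7*5^1*433^( - 1 ) 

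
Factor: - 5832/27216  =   - 3/14 = - 2^( - 1)*3^1 * 7^(  -  1 ) 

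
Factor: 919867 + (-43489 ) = 2^1*3^1 * 146063^1 =876378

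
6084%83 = 25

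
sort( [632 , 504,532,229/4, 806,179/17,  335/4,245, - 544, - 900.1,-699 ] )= [ - 900.1,-699,-544,179/17,229/4,  335/4, 245,504, 532,632,806 ]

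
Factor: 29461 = 17^1*1733^1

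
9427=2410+7017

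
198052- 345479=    - 147427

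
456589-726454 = - 269865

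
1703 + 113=1816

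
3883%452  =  267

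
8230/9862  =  4115/4931 =0.83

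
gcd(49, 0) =49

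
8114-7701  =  413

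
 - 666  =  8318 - 8984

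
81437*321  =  26141277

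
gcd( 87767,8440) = 1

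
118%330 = 118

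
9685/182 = 53 + 3/14=53.21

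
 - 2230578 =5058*(  -  441)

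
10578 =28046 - 17468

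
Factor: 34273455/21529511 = 3^1*5^1*89^1*25673^1  *21529511^( - 1)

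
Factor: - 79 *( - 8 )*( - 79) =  -49928 = - 2^3*  79^2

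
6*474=2844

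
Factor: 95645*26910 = 2^1*3^2*5^2*11^1*13^1*23^1*37^1*47^1= 2573806950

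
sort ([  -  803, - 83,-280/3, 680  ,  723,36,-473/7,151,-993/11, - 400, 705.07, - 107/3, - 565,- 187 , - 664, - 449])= [ - 803, - 664, - 565, - 449, -400,  -  187,  -  280/3, - 993/11,-83,  -  473/7, - 107/3 , 36,151,680,705.07,723]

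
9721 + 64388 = 74109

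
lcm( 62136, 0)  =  0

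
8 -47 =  - 39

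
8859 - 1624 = 7235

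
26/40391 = 2/3107 = 0.00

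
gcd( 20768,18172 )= 2596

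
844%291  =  262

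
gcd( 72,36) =36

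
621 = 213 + 408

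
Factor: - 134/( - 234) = 67/117 = 3^(-2 )* 13^( - 1 )*67^1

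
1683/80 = 21 + 3/80 = 21.04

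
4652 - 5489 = - 837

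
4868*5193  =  25279524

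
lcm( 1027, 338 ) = 26702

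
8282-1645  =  6637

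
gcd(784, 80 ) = 16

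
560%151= 107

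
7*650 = 4550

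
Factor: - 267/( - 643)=3^1 * 89^1 * 643^( - 1 )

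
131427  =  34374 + 97053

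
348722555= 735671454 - 386948899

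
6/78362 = 3/39181 = 0.00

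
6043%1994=61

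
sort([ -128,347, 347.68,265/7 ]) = [-128, 265/7,347,347.68]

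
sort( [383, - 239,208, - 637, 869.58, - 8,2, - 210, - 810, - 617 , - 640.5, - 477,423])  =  [ - 810,- 640.5, - 637,-617,  -  477, - 239, - 210, - 8 , 2 , 208,383,423,869.58]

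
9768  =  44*222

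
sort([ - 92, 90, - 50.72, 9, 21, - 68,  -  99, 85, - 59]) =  [ - 99, - 92, - 68, - 59, -50.72, 9 , 21, 85,90 ]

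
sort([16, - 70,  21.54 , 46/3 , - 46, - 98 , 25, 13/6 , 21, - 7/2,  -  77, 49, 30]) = [ - 98, - 77, - 70, - 46, - 7/2 , 13/6,46/3, 16, 21,21.54,25,30, 49]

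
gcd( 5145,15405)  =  15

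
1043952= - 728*(-1434)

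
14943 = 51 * 293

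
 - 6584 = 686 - 7270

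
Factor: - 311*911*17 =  -17^1*311^1*911^1 = - 4816457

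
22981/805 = 3283/115= 28.55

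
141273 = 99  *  1427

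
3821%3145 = 676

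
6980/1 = 6980 = 6980.00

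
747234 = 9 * 83026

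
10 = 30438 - 30428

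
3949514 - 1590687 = 2358827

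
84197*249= 20965053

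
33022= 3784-  -  29238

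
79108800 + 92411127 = 171519927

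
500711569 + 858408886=1359120455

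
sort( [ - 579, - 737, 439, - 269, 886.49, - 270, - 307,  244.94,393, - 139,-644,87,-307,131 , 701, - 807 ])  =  [-807,-737, - 644, - 579, - 307, - 307, - 270, - 269, - 139, 87,131, 244.94, 393,439,701,886.49 ]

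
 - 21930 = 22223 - 44153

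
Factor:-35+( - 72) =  - 107^1 =- 107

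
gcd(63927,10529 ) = 1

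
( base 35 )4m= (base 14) b8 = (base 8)242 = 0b10100010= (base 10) 162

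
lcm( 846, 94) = 846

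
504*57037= 28746648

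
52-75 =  - 23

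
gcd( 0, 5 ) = 5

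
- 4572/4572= -1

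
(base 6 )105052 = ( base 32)8LO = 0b10001010111000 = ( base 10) 8888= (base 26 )d3m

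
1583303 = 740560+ 842743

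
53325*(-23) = -1226475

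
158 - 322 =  - 164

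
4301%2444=1857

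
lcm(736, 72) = 6624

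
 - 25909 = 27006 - 52915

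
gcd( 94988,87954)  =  2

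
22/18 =11/9  =  1.22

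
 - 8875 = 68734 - 77609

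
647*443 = 286621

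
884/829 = 1 + 55/829 = 1.07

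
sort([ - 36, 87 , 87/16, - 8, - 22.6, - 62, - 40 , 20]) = [ - 62, - 40, - 36, - 22.6, - 8,87/16, 20, 87]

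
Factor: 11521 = 41^1 * 281^1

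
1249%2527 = 1249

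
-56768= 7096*( - 8 )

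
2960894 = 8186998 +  - 5226104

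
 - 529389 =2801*( - 189) 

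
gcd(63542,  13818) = 2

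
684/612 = 19/17 = 1.12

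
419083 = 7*59869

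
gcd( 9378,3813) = 3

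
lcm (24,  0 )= 0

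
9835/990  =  9 + 185/198=9.93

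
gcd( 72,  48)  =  24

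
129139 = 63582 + 65557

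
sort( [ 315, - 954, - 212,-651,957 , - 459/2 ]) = [ - 954,- 651, - 459/2, - 212,  315,957 ] 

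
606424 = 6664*91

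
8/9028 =2/2257 = 0.00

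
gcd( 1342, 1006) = 2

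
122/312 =61/156  =  0.39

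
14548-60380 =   -  45832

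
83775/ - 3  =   - 27925+0/1 = - 27925.00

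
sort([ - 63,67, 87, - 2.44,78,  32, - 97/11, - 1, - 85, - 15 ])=[ - 85, - 63  ,-15, - 97/11, - 2.44, - 1, 32 , 67, 78 , 87 ] 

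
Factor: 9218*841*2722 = 2^2 * 11^1*29^2*419^1 * 1361^1 = 21101864036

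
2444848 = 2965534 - 520686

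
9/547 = 9/547 = 0.02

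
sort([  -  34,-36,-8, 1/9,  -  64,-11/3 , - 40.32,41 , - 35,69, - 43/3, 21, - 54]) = [ - 64,  -  54, - 40.32, - 36, - 35,  -  34, - 43/3, - 8, - 11/3,1/9,21, 41, 69]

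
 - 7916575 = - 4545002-3371573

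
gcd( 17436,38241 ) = 3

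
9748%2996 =760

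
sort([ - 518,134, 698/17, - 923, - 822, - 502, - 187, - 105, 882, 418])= [-923, - 822,-518, - 502,-187, - 105, 698/17, 134,  418, 882] 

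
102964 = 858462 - 755498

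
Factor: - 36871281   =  -3^4*455201^1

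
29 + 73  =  102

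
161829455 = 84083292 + 77746163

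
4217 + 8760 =12977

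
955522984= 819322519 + 136200465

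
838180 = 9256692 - 8418512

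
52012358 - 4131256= 47881102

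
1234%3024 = 1234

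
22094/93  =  237 + 53/93 = 237.57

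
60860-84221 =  - 23361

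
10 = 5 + 5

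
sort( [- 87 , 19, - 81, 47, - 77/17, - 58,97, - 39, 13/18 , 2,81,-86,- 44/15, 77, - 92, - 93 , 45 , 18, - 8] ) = [-93, - 92,-87, - 86,- 81, - 58 ,-39, - 8, - 77/17,-44/15,13/18,2, 18,19,45,47,77,  81,97 ]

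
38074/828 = 45 + 407/414  =  45.98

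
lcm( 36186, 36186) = 36186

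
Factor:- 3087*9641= - 3^2*7^3 * 31^1*311^1= - 29761767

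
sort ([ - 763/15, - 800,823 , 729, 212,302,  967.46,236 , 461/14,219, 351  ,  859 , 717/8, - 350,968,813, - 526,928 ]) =[  -  800, - 526, - 350, - 763/15, 461/14, 717/8, 212, 219,236,302,351 , 729,813, 823,859,928, 967.46,968]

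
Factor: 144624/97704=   262/177=2^1*3^ ( - 1)*59^ ( - 1)*131^1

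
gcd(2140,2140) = 2140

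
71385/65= 14277/13=1098.23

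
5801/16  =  5801/16 = 362.56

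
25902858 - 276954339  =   - 251051481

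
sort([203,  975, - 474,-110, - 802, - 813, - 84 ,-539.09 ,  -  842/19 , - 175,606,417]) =[-813, -802, - 539.09, - 474 , - 175, - 110, - 84, - 842/19,  203, 417,606,975] 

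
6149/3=6149/3 = 2049.67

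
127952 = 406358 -278406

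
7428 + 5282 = 12710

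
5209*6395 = 33311555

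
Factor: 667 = 23^1* 29^1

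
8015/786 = 8015/786 =10.20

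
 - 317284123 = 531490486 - 848774609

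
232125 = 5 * 46425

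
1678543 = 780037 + 898506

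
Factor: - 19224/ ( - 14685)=72/55 =2^3 * 3^2*5^( - 1)*11^ ( - 1)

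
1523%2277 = 1523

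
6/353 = 6/353 = 0.02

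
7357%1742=389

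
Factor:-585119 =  - 585119^1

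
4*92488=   369952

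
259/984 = 259/984=0.26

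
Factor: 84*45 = 2^2*3^3*5^1*7^1  =  3780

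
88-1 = 87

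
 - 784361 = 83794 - 868155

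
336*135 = 45360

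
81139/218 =81139/218 = 372.20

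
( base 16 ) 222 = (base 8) 1042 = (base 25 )ll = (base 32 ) H2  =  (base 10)546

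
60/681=20/227 = 0.09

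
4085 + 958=5043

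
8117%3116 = 1885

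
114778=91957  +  22821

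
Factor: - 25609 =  - 25609^1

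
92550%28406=7332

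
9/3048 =3/1016 = 0.00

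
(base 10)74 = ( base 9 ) 82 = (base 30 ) 2e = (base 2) 1001010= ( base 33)28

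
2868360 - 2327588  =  540772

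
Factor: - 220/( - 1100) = 1/5 = 5^ ( - 1) 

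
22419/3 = 7473 = 7473.00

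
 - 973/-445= 2 + 83/445= 2.19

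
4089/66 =61 + 21/22  =  61.95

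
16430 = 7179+9251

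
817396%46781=22119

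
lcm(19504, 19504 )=19504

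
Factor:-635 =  - 5^1 * 127^1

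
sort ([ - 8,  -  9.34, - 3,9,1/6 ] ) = [  -  9.34, - 8, - 3,1/6,9 ]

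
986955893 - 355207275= 631748618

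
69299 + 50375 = 119674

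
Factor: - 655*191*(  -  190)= 2^1*5^2*19^1*131^1 * 191^1 =23769950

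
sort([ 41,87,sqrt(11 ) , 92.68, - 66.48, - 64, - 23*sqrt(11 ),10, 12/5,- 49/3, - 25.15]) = [-23*sqrt( 11), - 66.48, - 64, - 25.15,- 49/3 , 12/5,sqrt( 11 ), 10 , 41,87, 92.68 ]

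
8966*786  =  7047276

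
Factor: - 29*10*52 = - 15080 = - 2^3*5^1*13^1*29^1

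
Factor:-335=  - 5^1*67^1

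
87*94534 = 8224458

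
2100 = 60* 35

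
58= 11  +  47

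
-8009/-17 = 8009/17 = 471.12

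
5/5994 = 5/5994 = 0.00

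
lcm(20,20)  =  20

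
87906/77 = 12558/11 = 1141.64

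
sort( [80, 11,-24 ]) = [-24 , 11, 80] 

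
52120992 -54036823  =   - 1915831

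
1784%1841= 1784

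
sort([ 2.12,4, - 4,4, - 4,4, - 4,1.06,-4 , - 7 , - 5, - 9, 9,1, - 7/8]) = [ - 9, - 7 , - 5, - 4, - 4, - 4, - 4, - 7/8,1,1.06,  2.12,4, 4, 4,9]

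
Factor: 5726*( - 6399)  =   - 36640674 = - 2^1*3^4*7^1*79^1*409^1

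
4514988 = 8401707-3886719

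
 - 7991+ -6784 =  - 14775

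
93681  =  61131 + 32550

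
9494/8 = 4747/4 = 1186.75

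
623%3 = 2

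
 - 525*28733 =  - 15084825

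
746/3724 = 373/1862 = 0.20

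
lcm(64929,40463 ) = 2791947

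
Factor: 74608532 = 2^2*29^1*107^1*6011^1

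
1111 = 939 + 172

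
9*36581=329229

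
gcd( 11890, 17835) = 5945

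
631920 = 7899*80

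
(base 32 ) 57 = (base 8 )247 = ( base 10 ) 167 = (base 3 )20012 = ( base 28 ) 5r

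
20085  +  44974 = 65059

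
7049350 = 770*9155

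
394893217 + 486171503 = 881064720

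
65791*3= 197373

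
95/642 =95/642 = 0.15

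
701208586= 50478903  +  650729683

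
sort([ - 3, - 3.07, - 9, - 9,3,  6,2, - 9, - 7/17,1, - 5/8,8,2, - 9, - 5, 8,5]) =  [ - 9, - 9, - 9, - 9,-5 , - 3.07, - 3, - 5/8, - 7/17,1,2, 2,  3,5, 6,8 , 8 ] 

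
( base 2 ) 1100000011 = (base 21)1ff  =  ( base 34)mn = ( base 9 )1046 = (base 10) 771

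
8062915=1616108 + 6446807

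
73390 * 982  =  72068980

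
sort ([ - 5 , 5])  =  [ - 5,5 ] 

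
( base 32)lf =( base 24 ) 14f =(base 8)1257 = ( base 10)687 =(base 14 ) 371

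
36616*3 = 109848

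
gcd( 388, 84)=4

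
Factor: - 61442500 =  - 2^2*5^4*7^1*3511^1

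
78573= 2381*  33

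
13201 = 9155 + 4046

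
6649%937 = 90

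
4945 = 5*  989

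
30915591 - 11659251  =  19256340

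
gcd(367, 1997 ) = 1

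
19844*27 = 535788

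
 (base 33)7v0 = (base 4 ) 2013012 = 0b10000111000110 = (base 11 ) 6550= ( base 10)8646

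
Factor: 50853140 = 2^2 * 5^1*13^1*317^1 * 617^1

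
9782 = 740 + 9042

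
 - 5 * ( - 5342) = 26710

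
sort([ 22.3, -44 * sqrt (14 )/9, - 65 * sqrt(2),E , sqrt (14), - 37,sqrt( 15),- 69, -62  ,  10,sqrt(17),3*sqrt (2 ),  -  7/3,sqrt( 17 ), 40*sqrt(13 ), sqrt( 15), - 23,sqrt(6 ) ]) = [ - 65*sqrt( 2),-69,-62, - 37, - 23,  -  44*sqrt( 14 ) /9, - 7/3 , sqrt ( 6), E, sqrt ( 14), sqrt(15),sqrt(15), sqrt(17),sqrt( 17),3*sqrt (2), 10, 22.3,  40*sqrt( 13 )]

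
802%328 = 146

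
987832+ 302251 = 1290083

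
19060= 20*953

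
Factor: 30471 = 3^1*7^1*1451^1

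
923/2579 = 923/2579 = 0.36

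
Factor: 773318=2^1*7^2*13^1*607^1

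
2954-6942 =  - 3988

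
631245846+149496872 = 780742718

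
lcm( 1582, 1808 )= 12656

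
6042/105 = 2014/35 = 57.54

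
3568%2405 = 1163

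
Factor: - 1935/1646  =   - 2^( - 1)*3^2*5^1* 43^1*823^( - 1)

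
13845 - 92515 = -78670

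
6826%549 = 238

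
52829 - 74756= - 21927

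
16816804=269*62516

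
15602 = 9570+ 6032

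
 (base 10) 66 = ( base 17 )3f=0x42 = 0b1000010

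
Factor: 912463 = 912463^1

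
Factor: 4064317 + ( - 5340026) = -1275709^1  =  - 1275709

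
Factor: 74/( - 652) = - 37/326 = - 2^( - 1) * 37^1*163^( - 1 )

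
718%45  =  43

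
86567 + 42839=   129406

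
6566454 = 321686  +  6244768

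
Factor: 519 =3^1 * 173^1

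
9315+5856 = 15171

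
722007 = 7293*99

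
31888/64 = 498  +  1/4=498.25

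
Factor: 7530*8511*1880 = 120485120400 = 2^4*3^2*5^2*47^1*251^1*2837^1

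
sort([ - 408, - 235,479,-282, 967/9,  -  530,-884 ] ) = [ - 884, - 530, - 408, - 282, - 235,  967/9, 479]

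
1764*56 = 98784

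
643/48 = 13 + 19/48= 13.40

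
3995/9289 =3995/9289 = 0.43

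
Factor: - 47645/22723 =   -  5^1*13^1*31^ ( - 1 ) =-65/31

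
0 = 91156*0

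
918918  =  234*3927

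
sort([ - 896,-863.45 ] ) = [-896, - 863.45]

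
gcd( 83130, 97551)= 3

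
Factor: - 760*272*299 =  -  61809280 = -2^7*5^1*13^1 * 17^1*19^1*23^1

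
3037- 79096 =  - 76059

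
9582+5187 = 14769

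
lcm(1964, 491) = 1964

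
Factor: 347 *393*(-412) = - 56184852 = - 2^2 * 3^1*103^1*131^1*347^1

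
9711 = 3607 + 6104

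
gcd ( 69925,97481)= 1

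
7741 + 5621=13362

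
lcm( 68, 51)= 204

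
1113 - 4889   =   - 3776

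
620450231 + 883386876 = 1503837107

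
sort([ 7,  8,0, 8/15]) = [0, 8/15, 7, 8]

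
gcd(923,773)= 1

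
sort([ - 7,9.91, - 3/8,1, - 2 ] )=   [ - 7, - 2, - 3/8, 1, 9.91]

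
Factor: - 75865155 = -3^1*5^1*23^1 * 97^1 *2267^1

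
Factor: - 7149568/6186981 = -2^11*3^(-1 )*67^(-1 )*3491^1 *30781^(  -  1)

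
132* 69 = 9108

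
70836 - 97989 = - 27153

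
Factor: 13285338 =2^1*3^1*11^1*101^1* 1993^1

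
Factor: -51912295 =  -5^1*37^1*280607^1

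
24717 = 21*1177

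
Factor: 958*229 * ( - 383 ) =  - 84023306 = - 2^1*229^1*383^1*479^1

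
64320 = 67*960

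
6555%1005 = 525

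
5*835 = 4175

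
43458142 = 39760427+3697715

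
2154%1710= 444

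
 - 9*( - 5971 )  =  53739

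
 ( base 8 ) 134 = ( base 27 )3b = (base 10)92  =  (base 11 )84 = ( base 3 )10102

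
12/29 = 12/29 =0.41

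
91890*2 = 183780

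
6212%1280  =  1092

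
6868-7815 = -947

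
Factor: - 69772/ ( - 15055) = 2^2*5^ ( -1)*3011^ ( - 1)*17443^1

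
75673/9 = 8408 + 1/9 = 8408.11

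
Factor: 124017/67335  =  5^(-1)*67^(-1)*617^1 = 617/335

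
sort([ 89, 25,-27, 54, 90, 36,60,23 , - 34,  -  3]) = [ - 34, - 27, - 3, 23 , 25, 36,  54 , 60,89,90]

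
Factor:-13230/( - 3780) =7/2=2^(  -  1)*7^1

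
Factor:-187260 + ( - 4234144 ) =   -  2^2 * 13^1*85027^1= - 4421404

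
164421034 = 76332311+88088723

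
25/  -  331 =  - 1+306/331 = -  0.08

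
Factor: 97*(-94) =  - 2^1*47^1*97^1 = - 9118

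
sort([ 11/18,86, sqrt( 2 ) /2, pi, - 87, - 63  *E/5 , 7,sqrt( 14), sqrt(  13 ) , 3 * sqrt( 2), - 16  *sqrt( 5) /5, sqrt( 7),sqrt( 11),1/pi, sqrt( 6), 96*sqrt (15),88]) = [ - 87, - 63*E/5, - 16*sqrt( 5)/5,1/pi,11/18, sqrt( 2)/2, sqrt(6),  sqrt( 7), pi , sqrt( 11), sqrt( 13),sqrt( 14), 3*sqrt( 2), 7,86, 88,96*sqrt(15)]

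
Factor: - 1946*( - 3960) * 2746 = 21161115360 =2^5*3^2*5^1*7^1*11^1*139^1*1373^1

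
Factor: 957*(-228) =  - 218196 = - 2^2 *3^2*11^1* 19^1*29^1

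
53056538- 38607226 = 14449312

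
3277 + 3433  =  6710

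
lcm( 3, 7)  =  21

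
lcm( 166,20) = 1660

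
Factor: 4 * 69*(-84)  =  -23184 = -2^4*3^2*7^1*23^1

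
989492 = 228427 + 761065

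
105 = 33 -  - 72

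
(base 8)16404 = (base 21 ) GHF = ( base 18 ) 14GC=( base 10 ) 7428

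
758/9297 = 758/9297 = 0.08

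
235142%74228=12458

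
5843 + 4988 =10831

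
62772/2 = 31386 = 31386.00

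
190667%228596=190667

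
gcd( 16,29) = 1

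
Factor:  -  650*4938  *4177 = - 13406916900 = - 2^2*3^1*5^2*13^1*823^1*4177^1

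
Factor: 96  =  2^5*3^1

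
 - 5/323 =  - 1 + 318/323 = -0.02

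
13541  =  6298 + 7243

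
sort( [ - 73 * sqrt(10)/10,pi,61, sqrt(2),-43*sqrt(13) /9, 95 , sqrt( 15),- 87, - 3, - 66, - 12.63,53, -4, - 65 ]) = [  -  87, - 66,-65, -73*sqrt( 10 ) /10, - 43*sqrt(13)/9, - 12.63,-4,-3,  sqrt( 2 ),  pi,  sqrt( 15),53, 61,  95 ]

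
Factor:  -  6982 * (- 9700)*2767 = 2^3 * 5^2*97^1*2767^1*3491^1 = 187396181800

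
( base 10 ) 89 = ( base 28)35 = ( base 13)6b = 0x59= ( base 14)65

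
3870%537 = 111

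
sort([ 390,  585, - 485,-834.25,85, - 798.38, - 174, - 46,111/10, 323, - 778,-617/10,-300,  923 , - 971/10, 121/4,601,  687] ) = [ - 834.25 , - 798.38,-778,  -  485, - 300, - 174, - 971/10, - 617/10, - 46, 111/10,121/4,85, 323, 390, 585,601,687, 923]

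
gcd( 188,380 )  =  4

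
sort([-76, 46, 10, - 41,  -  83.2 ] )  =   [ - 83.2,-76,  -  41, 10 , 46 ] 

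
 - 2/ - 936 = 1/468 = 0.00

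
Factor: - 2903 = -2903^1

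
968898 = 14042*69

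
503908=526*958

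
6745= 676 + 6069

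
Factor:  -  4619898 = -2^1 * 3^2*256661^1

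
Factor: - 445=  - 5^1*89^1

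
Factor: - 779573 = -779573^1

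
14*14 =196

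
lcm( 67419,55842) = 5528358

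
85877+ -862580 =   -  776703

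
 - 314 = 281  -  595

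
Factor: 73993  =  61^1*1213^1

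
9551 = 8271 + 1280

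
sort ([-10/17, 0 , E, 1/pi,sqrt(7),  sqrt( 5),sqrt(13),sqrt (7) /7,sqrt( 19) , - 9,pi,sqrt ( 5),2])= [ - 9,-10/17,  0,1/pi, sqrt (7 ) /7,2,sqrt(5),sqrt(5 ) , sqrt (7),E, pi, sqrt( 13),sqrt(19 )]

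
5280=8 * 660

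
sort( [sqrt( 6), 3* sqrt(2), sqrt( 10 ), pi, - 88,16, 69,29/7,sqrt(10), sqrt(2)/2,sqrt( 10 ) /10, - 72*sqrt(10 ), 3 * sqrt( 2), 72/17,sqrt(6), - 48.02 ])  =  [ - 72*sqrt(10 ), - 88 , - 48.02, sqrt(10)/10 , sqrt(2)/2, sqrt( 6 ), sqrt (6 ),  pi , sqrt (10 ), sqrt ( 10 ),29/7, 72/17,3*sqrt(2), 3*sqrt( 2 ), 16 , 69]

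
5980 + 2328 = 8308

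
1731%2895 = 1731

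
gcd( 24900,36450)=150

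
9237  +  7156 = 16393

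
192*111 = 21312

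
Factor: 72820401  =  3^1*17^1*1427851^1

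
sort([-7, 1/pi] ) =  [ - 7,1/pi] 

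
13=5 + 8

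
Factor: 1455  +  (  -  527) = 928 = 2^5*29^1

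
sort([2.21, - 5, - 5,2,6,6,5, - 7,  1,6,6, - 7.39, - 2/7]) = [-7.39 ,-7, - 5, - 5, - 2/7, 1,2,2.21,5,6,6 , 6,6 ] 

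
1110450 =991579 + 118871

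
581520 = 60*9692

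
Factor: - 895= - 5^1*179^1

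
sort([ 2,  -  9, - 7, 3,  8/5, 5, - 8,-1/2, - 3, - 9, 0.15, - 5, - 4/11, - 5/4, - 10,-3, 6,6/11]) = [ - 10, - 9,-9 , - 8, - 7, - 5, - 3,  -  3, - 5/4, - 1/2,  -  4/11,0.15, 6/11,8/5, 2,3,5, 6]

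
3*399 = 1197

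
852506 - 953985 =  - 101479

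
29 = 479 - 450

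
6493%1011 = 427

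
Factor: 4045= 5^1 * 809^1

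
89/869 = 89/869  =  0.10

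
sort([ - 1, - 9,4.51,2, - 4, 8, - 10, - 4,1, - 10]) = [ - 10, - 10, - 9, - 4 , - 4, - 1,1,2,4.51, 8 ] 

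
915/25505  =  183/5101 =0.04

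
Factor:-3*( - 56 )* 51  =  8568 = 2^3*3^2*7^1*17^1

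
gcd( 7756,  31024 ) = 7756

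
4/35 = 4/35  =  0.11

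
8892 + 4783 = 13675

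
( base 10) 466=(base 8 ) 722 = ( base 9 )567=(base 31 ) f1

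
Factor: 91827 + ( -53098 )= 38729^1 =38729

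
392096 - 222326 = 169770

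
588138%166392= 88962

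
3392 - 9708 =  - 6316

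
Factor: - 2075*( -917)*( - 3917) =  -7453169675=- 5^2*7^1 * 83^1*131^1*3917^1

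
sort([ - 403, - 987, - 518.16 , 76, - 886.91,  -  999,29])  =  [ - 999, - 987 , - 886.91, - 518.16 ,- 403,  29,76 ] 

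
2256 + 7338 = 9594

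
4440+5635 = 10075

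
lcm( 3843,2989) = 26901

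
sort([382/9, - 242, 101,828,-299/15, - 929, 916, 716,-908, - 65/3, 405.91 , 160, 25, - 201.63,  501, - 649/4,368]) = [ - 929,  -  908, - 242,  -  201.63, - 649/4 , - 65/3, - 299/15,25 , 382/9, 101, 160,368, 405.91,501,716,828,  916 ]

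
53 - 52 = 1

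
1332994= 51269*26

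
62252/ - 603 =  - 62252/603  =  - 103.24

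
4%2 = 0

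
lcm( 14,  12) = 84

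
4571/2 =2285 + 1/2 = 2285.50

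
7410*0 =0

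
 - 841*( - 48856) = 41087896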